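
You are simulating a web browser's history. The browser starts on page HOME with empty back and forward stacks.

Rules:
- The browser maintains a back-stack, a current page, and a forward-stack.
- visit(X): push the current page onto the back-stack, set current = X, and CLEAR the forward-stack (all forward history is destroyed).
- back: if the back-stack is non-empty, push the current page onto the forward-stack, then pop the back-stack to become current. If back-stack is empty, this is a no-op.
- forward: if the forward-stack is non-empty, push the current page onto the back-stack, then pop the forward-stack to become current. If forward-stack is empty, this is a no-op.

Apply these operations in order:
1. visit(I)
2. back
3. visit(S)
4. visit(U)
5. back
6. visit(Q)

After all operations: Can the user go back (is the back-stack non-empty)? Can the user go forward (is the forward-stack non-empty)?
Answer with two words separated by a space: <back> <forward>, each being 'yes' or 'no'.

Answer: yes no

Derivation:
After 1 (visit(I)): cur=I back=1 fwd=0
After 2 (back): cur=HOME back=0 fwd=1
After 3 (visit(S)): cur=S back=1 fwd=0
After 4 (visit(U)): cur=U back=2 fwd=0
After 5 (back): cur=S back=1 fwd=1
After 6 (visit(Q)): cur=Q back=2 fwd=0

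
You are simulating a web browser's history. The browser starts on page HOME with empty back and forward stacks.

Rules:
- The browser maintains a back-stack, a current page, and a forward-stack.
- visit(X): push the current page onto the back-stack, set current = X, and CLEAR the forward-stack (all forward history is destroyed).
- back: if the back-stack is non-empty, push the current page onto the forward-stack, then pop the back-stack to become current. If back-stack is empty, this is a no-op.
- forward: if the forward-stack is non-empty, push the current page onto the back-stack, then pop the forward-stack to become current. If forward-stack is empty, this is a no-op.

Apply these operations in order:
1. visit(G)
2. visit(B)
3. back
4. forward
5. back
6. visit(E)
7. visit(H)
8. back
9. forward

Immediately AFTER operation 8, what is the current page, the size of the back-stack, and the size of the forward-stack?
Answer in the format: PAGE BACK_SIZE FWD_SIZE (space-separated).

After 1 (visit(G)): cur=G back=1 fwd=0
After 2 (visit(B)): cur=B back=2 fwd=0
After 3 (back): cur=G back=1 fwd=1
After 4 (forward): cur=B back=2 fwd=0
After 5 (back): cur=G back=1 fwd=1
After 6 (visit(E)): cur=E back=2 fwd=0
After 7 (visit(H)): cur=H back=3 fwd=0
After 8 (back): cur=E back=2 fwd=1

E 2 1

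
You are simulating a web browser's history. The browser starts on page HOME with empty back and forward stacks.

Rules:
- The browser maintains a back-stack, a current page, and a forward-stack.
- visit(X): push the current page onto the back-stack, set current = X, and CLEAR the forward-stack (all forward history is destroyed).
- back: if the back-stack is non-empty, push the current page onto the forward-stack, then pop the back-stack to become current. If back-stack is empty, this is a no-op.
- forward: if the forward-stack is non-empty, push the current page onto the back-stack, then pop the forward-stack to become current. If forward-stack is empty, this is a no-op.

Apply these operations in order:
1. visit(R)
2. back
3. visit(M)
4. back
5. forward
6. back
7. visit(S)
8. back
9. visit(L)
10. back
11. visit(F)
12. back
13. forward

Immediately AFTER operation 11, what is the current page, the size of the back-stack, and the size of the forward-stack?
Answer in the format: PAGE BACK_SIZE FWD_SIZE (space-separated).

After 1 (visit(R)): cur=R back=1 fwd=0
After 2 (back): cur=HOME back=0 fwd=1
After 3 (visit(M)): cur=M back=1 fwd=0
After 4 (back): cur=HOME back=0 fwd=1
After 5 (forward): cur=M back=1 fwd=0
After 6 (back): cur=HOME back=0 fwd=1
After 7 (visit(S)): cur=S back=1 fwd=0
After 8 (back): cur=HOME back=0 fwd=1
After 9 (visit(L)): cur=L back=1 fwd=0
After 10 (back): cur=HOME back=0 fwd=1
After 11 (visit(F)): cur=F back=1 fwd=0

F 1 0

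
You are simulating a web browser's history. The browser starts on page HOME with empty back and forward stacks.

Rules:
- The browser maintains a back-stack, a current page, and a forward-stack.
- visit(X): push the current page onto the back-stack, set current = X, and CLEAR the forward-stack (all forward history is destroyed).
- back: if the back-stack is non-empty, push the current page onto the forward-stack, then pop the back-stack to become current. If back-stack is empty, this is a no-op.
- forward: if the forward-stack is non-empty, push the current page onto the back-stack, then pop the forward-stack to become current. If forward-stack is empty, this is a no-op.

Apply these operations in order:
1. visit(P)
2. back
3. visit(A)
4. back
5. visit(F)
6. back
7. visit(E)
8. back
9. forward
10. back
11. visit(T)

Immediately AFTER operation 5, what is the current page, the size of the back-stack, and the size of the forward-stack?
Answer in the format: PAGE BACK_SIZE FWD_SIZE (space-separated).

After 1 (visit(P)): cur=P back=1 fwd=0
After 2 (back): cur=HOME back=0 fwd=1
After 3 (visit(A)): cur=A back=1 fwd=0
After 4 (back): cur=HOME back=0 fwd=1
After 5 (visit(F)): cur=F back=1 fwd=0

F 1 0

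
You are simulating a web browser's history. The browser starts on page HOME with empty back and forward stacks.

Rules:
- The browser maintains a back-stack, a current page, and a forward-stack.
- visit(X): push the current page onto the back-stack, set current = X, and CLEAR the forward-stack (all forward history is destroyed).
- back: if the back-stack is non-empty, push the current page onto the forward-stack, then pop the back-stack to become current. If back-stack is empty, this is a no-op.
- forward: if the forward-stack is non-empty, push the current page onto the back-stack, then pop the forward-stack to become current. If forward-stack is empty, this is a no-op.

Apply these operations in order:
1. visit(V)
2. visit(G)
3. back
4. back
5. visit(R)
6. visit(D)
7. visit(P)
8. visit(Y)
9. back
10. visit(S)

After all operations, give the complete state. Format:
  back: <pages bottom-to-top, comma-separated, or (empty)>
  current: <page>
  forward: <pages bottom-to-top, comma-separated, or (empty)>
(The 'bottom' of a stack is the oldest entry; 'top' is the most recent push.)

Answer: back: HOME,R,D,P
current: S
forward: (empty)

Derivation:
After 1 (visit(V)): cur=V back=1 fwd=0
After 2 (visit(G)): cur=G back=2 fwd=0
After 3 (back): cur=V back=1 fwd=1
After 4 (back): cur=HOME back=0 fwd=2
After 5 (visit(R)): cur=R back=1 fwd=0
After 6 (visit(D)): cur=D back=2 fwd=0
After 7 (visit(P)): cur=P back=3 fwd=0
After 8 (visit(Y)): cur=Y back=4 fwd=0
After 9 (back): cur=P back=3 fwd=1
After 10 (visit(S)): cur=S back=4 fwd=0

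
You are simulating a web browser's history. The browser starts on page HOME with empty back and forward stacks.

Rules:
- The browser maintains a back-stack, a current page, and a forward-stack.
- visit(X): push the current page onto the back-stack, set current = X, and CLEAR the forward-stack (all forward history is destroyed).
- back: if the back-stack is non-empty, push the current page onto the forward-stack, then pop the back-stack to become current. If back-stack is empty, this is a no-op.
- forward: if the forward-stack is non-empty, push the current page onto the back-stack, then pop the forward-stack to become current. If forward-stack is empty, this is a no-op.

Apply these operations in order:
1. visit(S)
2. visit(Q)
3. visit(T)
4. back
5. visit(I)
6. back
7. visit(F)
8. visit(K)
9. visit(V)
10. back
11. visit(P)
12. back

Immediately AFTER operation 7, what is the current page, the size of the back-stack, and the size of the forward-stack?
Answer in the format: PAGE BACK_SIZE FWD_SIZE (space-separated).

After 1 (visit(S)): cur=S back=1 fwd=0
After 2 (visit(Q)): cur=Q back=2 fwd=0
After 3 (visit(T)): cur=T back=3 fwd=0
After 4 (back): cur=Q back=2 fwd=1
After 5 (visit(I)): cur=I back=3 fwd=0
After 6 (back): cur=Q back=2 fwd=1
After 7 (visit(F)): cur=F back=3 fwd=0

F 3 0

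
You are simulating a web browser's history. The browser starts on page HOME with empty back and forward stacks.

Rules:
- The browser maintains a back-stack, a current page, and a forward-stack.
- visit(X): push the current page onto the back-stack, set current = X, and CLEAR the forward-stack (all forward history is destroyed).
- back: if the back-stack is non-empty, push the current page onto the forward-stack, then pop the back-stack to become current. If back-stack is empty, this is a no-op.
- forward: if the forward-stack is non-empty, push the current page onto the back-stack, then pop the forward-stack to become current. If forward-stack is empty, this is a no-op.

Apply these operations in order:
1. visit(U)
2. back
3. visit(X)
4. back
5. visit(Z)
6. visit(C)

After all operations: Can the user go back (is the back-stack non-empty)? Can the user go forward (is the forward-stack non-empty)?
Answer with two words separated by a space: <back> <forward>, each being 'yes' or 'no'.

After 1 (visit(U)): cur=U back=1 fwd=0
After 2 (back): cur=HOME back=0 fwd=1
After 3 (visit(X)): cur=X back=1 fwd=0
After 4 (back): cur=HOME back=0 fwd=1
After 5 (visit(Z)): cur=Z back=1 fwd=0
After 6 (visit(C)): cur=C back=2 fwd=0

Answer: yes no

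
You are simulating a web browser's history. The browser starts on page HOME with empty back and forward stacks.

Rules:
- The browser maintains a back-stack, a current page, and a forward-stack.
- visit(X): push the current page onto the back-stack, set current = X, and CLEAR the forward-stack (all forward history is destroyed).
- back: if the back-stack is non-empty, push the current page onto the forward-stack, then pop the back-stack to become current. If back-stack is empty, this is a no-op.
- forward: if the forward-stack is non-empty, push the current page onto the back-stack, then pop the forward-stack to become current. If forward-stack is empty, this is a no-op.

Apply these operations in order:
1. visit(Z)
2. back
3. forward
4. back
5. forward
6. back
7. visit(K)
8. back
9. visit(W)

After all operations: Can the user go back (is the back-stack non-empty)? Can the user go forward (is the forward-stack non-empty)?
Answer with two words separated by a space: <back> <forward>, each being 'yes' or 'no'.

After 1 (visit(Z)): cur=Z back=1 fwd=0
After 2 (back): cur=HOME back=0 fwd=1
After 3 (forward): cur=Z back=1 fwd=0
After 4 (back): cur=HOME back=0 fwd=1
After 5 (forward): cur=Z back=1 fwd=0
After 6 (back): cur=HOME back=0 fwd=1
After 7 (visit(K)): cur=K back=1 fwd=0
After 8 (back): cur=HOME back=0 fwd=1
After 9 (visit(W)): cur=W back=1 fwd=0

Answer: yes no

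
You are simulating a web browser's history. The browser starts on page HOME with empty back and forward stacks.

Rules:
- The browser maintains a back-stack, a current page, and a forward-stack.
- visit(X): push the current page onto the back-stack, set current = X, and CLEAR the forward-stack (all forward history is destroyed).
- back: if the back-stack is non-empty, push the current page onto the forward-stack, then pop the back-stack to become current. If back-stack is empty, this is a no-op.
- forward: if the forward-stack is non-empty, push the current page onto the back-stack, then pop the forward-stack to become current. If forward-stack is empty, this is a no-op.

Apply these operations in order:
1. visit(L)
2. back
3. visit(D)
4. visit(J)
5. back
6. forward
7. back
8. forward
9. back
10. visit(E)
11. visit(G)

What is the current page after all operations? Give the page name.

Answer: G

Derivation:
After 1 (visit(L)): cur=L back=1 fwd=0
After 2 (back): cur=HOME back=0 fwd=1
After 3 (visit(D)): cur=D back=1 fwd=0
After 4 (visit(J)): cur=J back=2 fwd=0
After 5 (back): cur=D back=1 fwd=1
After 6 (forward): cur=J back=2 fwd=0
After 7 (back): cur=D back=1 fwd=1
After 8 (forward): cur=J back=2 fwd=0
After 9 (back): cur=D back=1 fwd=1
After 10 (visit(E)): cur=E back=2 fwd=0
After 11 (visit(G)): cur=G back=3 fwd=0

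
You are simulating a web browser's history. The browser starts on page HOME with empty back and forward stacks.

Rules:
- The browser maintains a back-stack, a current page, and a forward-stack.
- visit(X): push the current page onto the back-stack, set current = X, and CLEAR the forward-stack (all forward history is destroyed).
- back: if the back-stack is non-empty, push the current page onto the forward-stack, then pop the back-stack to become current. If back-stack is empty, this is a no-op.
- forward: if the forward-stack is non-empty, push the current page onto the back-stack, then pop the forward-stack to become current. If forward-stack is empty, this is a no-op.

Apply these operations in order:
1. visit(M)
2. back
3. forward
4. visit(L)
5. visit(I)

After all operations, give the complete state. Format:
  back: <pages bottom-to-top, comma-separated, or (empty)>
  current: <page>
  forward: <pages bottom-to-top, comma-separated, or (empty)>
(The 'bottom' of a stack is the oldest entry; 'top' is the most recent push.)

Answer: back: HOME,M,L
current: I
forward: (empty)

Derivation:
After 1 (visit(M)): cur=M back=1 fwd=0
After 2 (back): cur=HOME back=0 fwd=1
After 3 (forward): cur=M back=1 fwd=0
After 4 (visit(L)): cur=L back=2 fwd=0
After 5 (visit(I)): cur=I back=3 fwd=0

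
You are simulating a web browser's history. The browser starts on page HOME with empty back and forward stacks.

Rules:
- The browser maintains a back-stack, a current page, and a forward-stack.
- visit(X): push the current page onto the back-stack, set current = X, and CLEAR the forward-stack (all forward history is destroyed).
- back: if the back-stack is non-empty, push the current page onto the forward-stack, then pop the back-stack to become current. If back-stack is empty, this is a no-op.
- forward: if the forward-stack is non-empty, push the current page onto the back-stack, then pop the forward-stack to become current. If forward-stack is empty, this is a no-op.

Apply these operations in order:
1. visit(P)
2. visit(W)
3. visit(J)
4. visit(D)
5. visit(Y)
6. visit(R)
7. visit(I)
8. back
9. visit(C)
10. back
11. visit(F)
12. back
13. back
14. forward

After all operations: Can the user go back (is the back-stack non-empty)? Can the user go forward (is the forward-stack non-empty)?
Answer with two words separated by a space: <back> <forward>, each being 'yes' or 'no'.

After 1 (visit(P)): cur=P back=1 fwd=0
After 2 (visit(W)): cur=W back=2 fwd=0
After 3 (visit(J)): cur=J back=3 fwd=0
After 4 (visit(D)): cur=D back=4 fwd=0
After 5 (visit(Y)): cur=Y back=5 fwd=0
After 6 (visit(R)): cur=R back=6 fwd=0
After 7 (visit(I)): cur=I back=7 fwd=0
After 8 (back): cur=R back=6 fwd=1
After 9 (visit(C)): cur=C back=7 fwd=0
After 10 (back): cur=R back=6 fwd=1
After 11 (visit(F)): cur=F back=7 fwd=0
After 12 (back): cur=R back=6 fwd=1
After 13 (back): cur=Y back=5 fwd=2
After 14 (forward): cur=R back=6 fwd=1

Answer: yes yes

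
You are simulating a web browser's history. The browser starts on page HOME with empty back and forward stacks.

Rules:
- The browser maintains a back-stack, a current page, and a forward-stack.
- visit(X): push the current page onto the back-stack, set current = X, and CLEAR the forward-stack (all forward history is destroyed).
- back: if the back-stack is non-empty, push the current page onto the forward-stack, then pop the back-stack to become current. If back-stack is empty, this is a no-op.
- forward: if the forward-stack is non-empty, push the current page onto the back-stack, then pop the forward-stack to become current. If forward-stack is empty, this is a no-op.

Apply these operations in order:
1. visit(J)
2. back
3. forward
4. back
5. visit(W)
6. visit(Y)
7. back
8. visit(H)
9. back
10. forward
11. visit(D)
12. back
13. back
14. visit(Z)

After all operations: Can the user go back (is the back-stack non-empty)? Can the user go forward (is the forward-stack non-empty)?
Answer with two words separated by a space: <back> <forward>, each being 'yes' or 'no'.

After 1 (visit(J)): cur=J back=1 fwd=0
After 2 (back): cur=HOME back=0 fwd=1
After 3 (forward): cur=J back=1 fwd=0
After 4 (back): cur=HOME back=0 fwd=1
After 5 (visit(W)): cur=W back=1 fwd=0
After 6 (visit(Y)): cur=Y back=2 fwd=0
After 7 (back): cur=W back=1 fwd=1
After 8 (visit(H)): cur=H back=2 fwd=0
After 9 (back): cur=W back=1 fwd=1
After 10 (forward): cur=H back=2 fwd=0
After 11 (visit(D)): cur=D back=3 fwd=0
After 12 (back): cur=H back=2 fwd=1
After 13 (back): cur=W back=1 fwd=2
After 14 (visit(Z)): cur=Z back=2 fwd=0

Answer: yes no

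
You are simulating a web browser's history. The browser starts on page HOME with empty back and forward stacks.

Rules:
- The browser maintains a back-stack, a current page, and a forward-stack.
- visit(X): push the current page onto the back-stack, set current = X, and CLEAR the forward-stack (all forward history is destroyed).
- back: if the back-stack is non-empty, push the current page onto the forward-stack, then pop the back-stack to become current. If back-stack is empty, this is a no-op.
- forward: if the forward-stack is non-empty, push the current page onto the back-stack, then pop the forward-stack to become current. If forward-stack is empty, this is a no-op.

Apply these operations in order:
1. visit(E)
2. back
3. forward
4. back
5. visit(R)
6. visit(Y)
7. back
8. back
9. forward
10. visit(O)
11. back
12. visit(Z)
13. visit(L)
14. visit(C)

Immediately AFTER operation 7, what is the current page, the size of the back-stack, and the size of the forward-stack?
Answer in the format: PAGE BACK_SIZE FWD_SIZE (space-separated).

After 1 (visit(E)): cur=E back=1 fwd=0
After 2 (back): cur=HOME back=0 fwd=1
After 3 (forward): cur=E back=1 fwd=0
After 4 (back): cur=HOME back=0 fwd=1
After 5 (visit(R)): cur=R back=1 fwd=0
After 6 (visit(Y)): cur=Y back=2 fwd=0
After 7 (back): cur=R back=1 fwd=1

R 1 1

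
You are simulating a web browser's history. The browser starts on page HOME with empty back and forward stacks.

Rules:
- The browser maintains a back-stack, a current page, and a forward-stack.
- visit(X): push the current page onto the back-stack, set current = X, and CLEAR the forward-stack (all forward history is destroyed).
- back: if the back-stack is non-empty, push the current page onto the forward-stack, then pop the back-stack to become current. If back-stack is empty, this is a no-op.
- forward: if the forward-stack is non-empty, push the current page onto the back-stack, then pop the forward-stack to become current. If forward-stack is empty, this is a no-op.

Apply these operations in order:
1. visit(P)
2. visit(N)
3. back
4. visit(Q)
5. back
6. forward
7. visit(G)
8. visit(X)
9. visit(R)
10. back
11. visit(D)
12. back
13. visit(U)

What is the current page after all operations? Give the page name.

Answer: U

Derivation:
After 1 (visit(P)): cur=P back=1 fwd=0
After 2 (visit(N)): cur=N back=2 fwd=0
After 3 (back): cur=P back=1 fwd=1
After 4 (visit(Q)): cur=Q back=2 fwd=0
After 5 (back): cur=P back=1 fwd=1
After 6 (forward): cur=Q back=2 fwd=0
After 7 (visit(G)): cur=G back=3 fwd=0
After 8 (visit(X)): cur=X back=4 fwd=0
After 9 (visit(R)): cur=R back=5 fwd=0
After 10 (back): cur=X back=4 fwd=1
After 11 (visit(D)): cur=D back=5 fwd=0
After 12 (back): cur=X back=4 fwd=1
After 13 (visit(U)): cur=U back=5 fwd=0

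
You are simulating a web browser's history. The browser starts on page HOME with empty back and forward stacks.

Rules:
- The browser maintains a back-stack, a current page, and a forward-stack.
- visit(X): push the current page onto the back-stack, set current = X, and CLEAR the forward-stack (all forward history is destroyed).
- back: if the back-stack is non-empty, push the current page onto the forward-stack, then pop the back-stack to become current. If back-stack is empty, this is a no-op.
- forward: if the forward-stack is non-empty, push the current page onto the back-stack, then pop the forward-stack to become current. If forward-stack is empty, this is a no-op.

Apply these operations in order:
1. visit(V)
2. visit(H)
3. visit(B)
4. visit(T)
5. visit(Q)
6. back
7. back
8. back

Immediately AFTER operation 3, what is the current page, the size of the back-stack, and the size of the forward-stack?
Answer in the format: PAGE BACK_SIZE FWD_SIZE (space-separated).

After 1 (visit(V)): cur=V back=1 fwd=0
After 2 (visit(H)): cur=H back=2 fwd=0
After 3 (visit(B)): cur=B back=3 fwd=0

B 3 0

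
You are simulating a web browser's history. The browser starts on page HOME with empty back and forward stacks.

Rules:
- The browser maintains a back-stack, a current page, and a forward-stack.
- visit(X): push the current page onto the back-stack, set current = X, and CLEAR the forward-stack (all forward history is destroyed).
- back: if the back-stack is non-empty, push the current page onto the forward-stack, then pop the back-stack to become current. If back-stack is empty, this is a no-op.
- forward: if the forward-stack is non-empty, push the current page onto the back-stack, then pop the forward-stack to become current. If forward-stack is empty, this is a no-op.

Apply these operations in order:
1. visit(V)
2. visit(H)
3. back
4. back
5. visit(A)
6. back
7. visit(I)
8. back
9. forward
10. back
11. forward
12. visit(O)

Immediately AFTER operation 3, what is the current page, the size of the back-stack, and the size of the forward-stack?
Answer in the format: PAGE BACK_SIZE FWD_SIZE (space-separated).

After 1 (visit(V)): cur=V back=1 fwd=0
After 2 (visit(H)): cur=H back=2 fwd=0
After 3 (back): cur=V back=1 fwd=1

V 1 1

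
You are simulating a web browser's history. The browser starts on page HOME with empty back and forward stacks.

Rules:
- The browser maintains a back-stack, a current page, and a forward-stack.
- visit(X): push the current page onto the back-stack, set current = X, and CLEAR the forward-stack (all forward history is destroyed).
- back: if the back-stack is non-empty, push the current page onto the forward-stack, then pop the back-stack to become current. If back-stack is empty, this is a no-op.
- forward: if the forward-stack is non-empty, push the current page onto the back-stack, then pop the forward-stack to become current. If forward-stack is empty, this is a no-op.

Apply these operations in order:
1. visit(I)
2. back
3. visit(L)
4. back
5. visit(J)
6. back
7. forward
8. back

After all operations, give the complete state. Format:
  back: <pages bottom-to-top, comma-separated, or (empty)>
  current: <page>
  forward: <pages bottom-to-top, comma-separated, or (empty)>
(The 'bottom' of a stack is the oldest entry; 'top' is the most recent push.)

Answer: back: (empty)
current: HOME
forward: J

Derivation:
After 1 (visit(I)): cur=I back=1 fwd=0
After 2 (back): cur=HOME back=0 fwd=1
After 3 (visit(L)): cur=L back=1 fwd=0
After 4 (back): cur=HOME back=0 fwd=1
After 5 (visit(J)): cur=J back=1 fwd=0
After 6 (back): cur=HOME back=0 fwd=1
After 7 (forward): cur=J back=1 fwd=0
After 8 (back): cur=HOME back=0 fwd=1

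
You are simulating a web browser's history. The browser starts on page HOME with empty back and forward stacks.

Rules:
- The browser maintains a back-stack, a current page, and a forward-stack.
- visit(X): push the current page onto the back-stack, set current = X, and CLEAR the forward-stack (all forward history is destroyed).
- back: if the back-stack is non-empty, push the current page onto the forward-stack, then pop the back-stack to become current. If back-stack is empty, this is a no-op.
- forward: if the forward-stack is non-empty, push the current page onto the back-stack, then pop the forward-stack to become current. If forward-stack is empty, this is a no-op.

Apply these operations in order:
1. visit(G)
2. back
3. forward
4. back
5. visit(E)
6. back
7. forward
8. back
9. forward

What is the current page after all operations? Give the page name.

Answer: E

Derivation:
After 1 (visit(G)): cur=G back=1 fwd=0
After 2 (back): cur=HOME back=0 fwd=1
After 3 (forward): cur=G back=1 fwd=0
After 4 (back): cur=HOME back=0 fwd=1
After 5 (visit(E)): cur=E back=1 fwd=0
After 6 (back): cur=HOME back=0 fwd=1
After 7 (forward): cur=E back=1 fwd=0
After 8 (back): cur=HOME back=0 fwd=1
After 9 (forward): cur=E back=1 fwd=0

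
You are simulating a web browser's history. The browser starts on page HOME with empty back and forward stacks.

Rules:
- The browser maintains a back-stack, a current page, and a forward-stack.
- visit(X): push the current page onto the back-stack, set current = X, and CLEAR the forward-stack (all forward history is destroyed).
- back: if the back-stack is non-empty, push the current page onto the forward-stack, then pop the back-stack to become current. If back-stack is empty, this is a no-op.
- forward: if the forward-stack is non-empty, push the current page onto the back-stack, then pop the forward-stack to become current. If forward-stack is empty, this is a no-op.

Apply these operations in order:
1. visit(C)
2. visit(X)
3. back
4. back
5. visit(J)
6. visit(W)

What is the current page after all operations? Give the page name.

Answer: W

Derivation:
After 1 (visit(C)): cur=C back=1 fwd=0
After 2 (visit(X)): cur=X back=2 fwd=0
After 3 (back): cur=C back=1 fwd=1
After 4 (back): cur=HOME back=0 fwd=2
After 5 (visit(J)): cur=J back=1 fwd=0
After 6 (visit(W)): cur=W back=2 fwd=0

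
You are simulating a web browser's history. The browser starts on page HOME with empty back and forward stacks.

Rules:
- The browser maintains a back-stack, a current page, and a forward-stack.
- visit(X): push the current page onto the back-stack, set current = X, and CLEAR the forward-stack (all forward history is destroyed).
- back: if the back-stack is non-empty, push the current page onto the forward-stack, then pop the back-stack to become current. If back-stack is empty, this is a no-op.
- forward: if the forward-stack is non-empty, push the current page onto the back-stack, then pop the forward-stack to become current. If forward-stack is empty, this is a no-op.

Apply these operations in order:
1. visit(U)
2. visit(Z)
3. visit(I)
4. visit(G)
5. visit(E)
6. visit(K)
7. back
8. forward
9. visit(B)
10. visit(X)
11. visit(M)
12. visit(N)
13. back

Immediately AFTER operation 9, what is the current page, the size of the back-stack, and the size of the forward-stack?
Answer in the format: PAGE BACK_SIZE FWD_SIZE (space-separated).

After 1 (visit(U)): cur=U back=1 fwd=0
After 2 (visit(Z)): cur=Z back=2 fwd=0
After 3 (visit(I)): cur=I back=3 fwd=0
After 4 (visit(G)): cur=G back=4 fwd=0
After 5 (visit(E)): cur=E back=5 fwd=0
After 6 (visit(K)): cur=K back=6 fwd=0
After 7 (back): cur=E back=5 fwd=1
After 8 (forward): cur=K back=6 fwd=0
After 9 (visit(B)): cur=B back=7 fwd=0

B 7 0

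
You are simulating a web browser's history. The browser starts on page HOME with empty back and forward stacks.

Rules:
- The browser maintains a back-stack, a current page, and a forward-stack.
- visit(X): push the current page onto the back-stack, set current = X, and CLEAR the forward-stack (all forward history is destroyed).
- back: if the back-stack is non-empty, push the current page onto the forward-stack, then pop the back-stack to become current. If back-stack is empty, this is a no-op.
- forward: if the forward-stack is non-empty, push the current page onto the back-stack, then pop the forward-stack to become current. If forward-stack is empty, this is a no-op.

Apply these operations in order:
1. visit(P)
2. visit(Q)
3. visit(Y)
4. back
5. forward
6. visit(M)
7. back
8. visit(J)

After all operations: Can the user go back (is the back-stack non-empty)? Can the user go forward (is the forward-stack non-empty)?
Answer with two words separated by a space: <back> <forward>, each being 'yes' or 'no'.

Answer: yes no

Derivation:
After 1 (visit(P)): cur=P back=1 fwd=0
After 2 (visit(Q)): cur=Q back=2 fwd=0
After 3 (visit(Y)): cur=Y back=3 fwd=0
After 4 (back): cur=Q back=2 fwd=1
After 5 (forward): cur=Y back=3 fwd=0
After 6 (visit(M)): cur=M back=4 fwd=0
After 7 (back): cur=Y back=3 fwd=1
After 8 (visit(J)): cur=J back=4 fwd=0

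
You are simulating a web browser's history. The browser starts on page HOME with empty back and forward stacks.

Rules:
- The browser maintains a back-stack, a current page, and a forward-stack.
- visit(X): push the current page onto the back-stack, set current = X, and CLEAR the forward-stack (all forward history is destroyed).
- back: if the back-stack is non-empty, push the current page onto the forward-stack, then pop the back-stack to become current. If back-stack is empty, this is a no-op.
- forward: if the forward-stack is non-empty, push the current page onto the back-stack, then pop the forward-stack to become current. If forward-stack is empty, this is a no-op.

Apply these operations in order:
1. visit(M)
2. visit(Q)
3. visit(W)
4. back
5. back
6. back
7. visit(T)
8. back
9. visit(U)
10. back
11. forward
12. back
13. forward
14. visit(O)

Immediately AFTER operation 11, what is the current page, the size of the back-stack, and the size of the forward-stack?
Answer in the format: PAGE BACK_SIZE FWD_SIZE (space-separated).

After 1 (visit(M)): cur=M back=1 fwd=0
After 2 (visit(Q)): cur=Q back=2 fwd=0
After 3 (visit(W)): cur=W back=3 fwd=0
After 4 (back): cur=Q back=2 fwd=1
After 5 (back): cur=M back=1 fwd=2
After 6 (back): cur=HOME back=0 fwd=3
After 7 (visit(T)): cur=T back=1 fwd=0
After 8 (back): cur=HOME back=0 fwd=1
After 9 (visit(U)): cur=U back=1 fwd=0
After 10 (back): cur=HOME back=0 fwd=1
After 11 (forward): cur=U back=1 fwd=0

U 1 0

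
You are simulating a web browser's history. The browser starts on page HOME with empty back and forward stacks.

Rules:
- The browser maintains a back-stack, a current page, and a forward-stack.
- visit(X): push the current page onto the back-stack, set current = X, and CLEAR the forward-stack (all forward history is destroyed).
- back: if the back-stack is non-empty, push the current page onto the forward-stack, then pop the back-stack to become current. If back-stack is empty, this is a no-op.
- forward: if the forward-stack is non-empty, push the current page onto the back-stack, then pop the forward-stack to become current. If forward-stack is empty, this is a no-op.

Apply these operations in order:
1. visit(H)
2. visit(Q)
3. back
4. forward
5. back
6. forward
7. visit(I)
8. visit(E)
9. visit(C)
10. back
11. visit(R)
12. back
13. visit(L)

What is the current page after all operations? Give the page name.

After 1 (visit(H)): cur=H back=1 fwd=0
After 2 (visit(Q)): cur=Q back=2 fwd=0
After 3 (back): cur=H back=1 fwd=1
After 4 (forward): cur=Q back=2 fwd=0
After 5 (back): cur=H back=1 fwd=1
After 6 (forward): cur=Q back=2 fwd=0
After 7 (visit(I)): cur=I back=3 fwd=0
After 8 (visit(E)): cur=E back=4 fwd=0
After 9 (visit(C)): cur=C back=5 fwd=0
After 10 (back): cur=E back=4 fwd=1
After 11 (visit(R)): cur=R back=5 fwd=0
After 12 (back): cur=E back=4 fwd=1
After 13 (visit(L)): cur=L back=5 fwd=0

Answer: L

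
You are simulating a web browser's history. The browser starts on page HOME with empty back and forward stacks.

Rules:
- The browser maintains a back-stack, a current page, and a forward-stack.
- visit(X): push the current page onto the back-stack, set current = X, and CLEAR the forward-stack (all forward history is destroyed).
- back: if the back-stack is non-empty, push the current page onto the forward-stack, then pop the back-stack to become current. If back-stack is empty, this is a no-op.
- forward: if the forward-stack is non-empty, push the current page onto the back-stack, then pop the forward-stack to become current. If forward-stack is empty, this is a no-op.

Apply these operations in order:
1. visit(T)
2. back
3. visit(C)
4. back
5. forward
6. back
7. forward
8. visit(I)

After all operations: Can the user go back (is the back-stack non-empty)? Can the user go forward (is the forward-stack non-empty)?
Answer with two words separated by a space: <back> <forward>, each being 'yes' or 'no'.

Answer: yes no

Derivation:
After 1 (visit(T)): cur=T back=1 fwd=0
After 2 (back): cur=HOME back=0 fwd=1
After 3 (visit(C)): cur=C back=1 fwd=0
After 4 (back): cur=HOME back=0 fwd=1
After 5 (forward): cur=C back=1 fwd=0
After 6 (back): cur=HOME back=0 fwd=1
After 7 (forward): cur=C back=1 fwd=0
After 8 (visit(I)): cur=I back=2 fwd=0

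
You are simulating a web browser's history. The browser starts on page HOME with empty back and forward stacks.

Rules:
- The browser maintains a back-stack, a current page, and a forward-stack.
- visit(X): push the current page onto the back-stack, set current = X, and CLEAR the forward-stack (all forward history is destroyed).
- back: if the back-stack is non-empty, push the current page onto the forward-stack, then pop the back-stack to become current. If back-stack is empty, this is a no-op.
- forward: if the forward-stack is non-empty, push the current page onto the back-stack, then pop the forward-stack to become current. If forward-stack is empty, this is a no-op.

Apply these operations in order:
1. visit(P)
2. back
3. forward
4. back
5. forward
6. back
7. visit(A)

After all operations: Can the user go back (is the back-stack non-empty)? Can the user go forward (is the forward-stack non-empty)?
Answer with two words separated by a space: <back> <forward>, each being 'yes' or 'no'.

After 1 (visit(P)): cur=P back=1 fwd=0
After 2 (back): cur=HOME back=0 fwd=1
After 3 (forward): cur=P back=1 fwd=0
After 4 (back): cur=HOME back=0 fwd=1
After 5 (forward): cur=P back=1 fwd=0
After 6 (back): cur=HOME back=0 fwd=1
After 7 (visit(A)): cur=A back=1 fwd=0

Answer: yes no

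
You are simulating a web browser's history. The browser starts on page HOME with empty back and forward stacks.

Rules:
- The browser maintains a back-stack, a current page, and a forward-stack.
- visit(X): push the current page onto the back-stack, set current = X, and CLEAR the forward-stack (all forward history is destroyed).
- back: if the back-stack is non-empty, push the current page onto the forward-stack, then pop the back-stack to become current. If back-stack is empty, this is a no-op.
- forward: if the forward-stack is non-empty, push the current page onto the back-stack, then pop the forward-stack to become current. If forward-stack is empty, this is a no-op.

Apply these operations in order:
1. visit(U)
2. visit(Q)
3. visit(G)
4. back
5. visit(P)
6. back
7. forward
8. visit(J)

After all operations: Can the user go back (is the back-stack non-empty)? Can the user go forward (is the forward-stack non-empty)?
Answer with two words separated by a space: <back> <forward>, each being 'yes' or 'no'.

After 1 (visit(U)): cur=U back=1 fwd=0
After 2 (visit(Q)): cur=Q back=2 fwd=0
After 3 (visit(G)): cur=G back=3 fwd=0
After 4 (back): cur=Q back=2 fwd=1
After 5 (visit(P)): cur=P back=3 fwd=0
After 6 (back): cur=Q back=2 fwd=1
After 7 (forward): cur=P back=3 fwd=0
After 8 (visit(J)): cur=J back=4 fwd=0

Answer: yes no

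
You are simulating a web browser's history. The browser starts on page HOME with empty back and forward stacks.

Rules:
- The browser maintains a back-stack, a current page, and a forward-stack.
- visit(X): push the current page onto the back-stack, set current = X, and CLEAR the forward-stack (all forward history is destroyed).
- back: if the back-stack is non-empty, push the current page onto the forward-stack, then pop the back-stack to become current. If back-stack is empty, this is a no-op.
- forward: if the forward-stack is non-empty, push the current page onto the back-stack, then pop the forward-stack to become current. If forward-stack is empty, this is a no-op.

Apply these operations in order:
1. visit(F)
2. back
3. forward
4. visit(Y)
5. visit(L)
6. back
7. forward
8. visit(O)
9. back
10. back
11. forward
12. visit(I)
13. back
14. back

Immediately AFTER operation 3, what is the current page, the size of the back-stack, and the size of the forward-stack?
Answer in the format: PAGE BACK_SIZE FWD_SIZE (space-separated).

After 1 (visit(F)): cur=F back=1 fwd=0
After 2 (back): cur=HOME back=0 fwd=1
After 3 (forward): cur=F back=1 fwd=0

F 1 0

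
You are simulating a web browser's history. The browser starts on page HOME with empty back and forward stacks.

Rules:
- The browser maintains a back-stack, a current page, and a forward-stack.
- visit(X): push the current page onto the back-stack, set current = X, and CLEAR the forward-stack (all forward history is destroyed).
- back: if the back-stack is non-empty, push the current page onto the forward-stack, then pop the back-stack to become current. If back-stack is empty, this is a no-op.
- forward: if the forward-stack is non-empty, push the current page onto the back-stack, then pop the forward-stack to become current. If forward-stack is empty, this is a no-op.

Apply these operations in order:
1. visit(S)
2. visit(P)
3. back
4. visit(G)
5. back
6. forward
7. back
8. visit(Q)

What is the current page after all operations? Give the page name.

After 1 (visit(S)): cur=S back=1 fwd=0
After 2 (visit(P)): cur=P back=2 fwd=0
After 3 (back): cur=S back=1 fwd=1
After 4 (visit(G)): cur=G back=2 fwd=0
After 5 (back): cur=S back=1 fwd=1
After 6 (forward): cur=G back=2 fwd=0
After 7 (back): cur=S back=1 fwd=1
After 8 (visit(Q)): cur=Q back=2 fwd=0

Answer: Q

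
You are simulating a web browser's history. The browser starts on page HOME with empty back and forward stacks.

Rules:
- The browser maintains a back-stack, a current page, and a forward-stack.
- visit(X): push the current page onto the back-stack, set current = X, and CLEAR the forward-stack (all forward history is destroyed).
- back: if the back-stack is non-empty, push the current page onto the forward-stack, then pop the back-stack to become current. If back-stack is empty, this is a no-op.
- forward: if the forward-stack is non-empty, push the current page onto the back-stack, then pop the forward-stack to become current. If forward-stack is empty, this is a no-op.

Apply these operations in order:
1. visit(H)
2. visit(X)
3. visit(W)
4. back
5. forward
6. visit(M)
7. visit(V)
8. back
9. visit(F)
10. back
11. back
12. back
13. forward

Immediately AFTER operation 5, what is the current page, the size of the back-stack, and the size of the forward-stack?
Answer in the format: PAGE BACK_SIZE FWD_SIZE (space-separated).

After 1 (visit(H)): cur=H back=1 fwd=0
After 2 (visit(X)): cur=X back=2 fwd=0
After 3 (visit(W)): cur=W back=3 fwd=0
After 4 (back): cur=X back=2 fwd=1
After 5 (forward): cur=W back=3 fwd=0

W 3 0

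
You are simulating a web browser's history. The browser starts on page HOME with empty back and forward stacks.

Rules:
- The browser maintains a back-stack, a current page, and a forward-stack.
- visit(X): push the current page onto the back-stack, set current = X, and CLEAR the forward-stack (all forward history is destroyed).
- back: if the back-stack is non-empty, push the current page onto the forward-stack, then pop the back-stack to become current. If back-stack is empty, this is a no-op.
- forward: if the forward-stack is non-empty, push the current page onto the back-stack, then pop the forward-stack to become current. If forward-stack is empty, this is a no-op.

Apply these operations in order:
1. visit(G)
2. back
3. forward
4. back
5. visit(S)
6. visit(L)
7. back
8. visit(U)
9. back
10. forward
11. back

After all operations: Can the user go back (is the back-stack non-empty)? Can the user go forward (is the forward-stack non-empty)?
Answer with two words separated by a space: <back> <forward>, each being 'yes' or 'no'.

After 1 (visit(G)): cur=G back=1 fwd=0
After 2 (back): cur=HOME back=0 fwd=1
After 3 (forward): cur=G back=1 fwd=0
After 4 (back): cur=HOME back=0 fwd=1
After 5 (visit(S)): cur=S back=1 fwd=0
After 6 (visit(L)): cur=L back=2 fwd=0
After 7 (back): cur=S back=1 fwd=1
After 8 (visit(U)): cur=U back=2 fwd=0
After 9 (back): cur=S back=1 fwd=1
After 10 (forward): cur=U back=2 fwd=0
After 11 (back): cur=S back=1 fwd=1

Answer: yes yes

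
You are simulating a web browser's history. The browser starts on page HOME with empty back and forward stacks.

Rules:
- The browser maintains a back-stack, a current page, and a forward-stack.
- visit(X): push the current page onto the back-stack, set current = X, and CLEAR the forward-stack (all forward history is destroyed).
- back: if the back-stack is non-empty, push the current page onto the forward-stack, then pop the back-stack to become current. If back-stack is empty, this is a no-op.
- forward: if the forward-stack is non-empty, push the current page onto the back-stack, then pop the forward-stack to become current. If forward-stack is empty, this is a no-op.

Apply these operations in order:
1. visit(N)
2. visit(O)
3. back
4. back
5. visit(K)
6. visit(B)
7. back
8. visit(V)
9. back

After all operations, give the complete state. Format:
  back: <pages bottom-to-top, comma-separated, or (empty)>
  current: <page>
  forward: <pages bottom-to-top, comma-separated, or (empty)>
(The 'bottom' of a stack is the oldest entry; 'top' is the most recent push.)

Answer: back: HOME
current: K
forward: V

Derivation:
After 1 (visit(N)): cur=N back=1 fwd=0
After 2 (visit(O)): cur=O back=2 fwd=0
After 3 (back): cur=N back=1 fwd=1
After 4 (back): cur=HOME back=0 fwd=2
After 5 (visit(K)): cur=K back=1 fwd=0
After 6 (visit(B)): cur=B back=2 fwd=0
After 7 (back): cur=K back=1 fwd=1
After 8 (visit(V)): cur=V back=2 fwd=0
After 9 (back): cur=K back=1 fwd=1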